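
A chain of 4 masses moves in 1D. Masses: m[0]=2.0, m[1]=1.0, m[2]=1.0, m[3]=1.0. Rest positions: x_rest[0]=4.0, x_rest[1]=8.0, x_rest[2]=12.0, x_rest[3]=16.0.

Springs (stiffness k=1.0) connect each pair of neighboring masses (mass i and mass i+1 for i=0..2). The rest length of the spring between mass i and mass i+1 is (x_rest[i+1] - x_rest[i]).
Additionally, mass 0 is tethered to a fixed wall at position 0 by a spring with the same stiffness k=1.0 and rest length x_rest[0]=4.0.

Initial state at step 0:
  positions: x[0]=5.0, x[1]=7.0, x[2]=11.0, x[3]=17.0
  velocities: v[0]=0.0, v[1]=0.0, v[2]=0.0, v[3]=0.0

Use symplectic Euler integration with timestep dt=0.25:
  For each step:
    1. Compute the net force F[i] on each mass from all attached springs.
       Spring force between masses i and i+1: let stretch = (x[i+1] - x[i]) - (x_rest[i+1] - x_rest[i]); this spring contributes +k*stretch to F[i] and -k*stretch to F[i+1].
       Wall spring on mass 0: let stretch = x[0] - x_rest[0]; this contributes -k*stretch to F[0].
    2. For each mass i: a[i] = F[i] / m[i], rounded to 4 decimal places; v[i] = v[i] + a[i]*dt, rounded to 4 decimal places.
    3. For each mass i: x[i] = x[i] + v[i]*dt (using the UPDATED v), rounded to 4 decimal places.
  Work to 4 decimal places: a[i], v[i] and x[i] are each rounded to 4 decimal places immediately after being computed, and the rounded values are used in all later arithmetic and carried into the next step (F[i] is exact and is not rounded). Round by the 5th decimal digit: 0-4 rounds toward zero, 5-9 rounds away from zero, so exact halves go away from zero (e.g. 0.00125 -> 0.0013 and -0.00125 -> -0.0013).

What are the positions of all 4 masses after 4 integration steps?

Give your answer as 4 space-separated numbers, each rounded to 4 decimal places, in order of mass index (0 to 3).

Answer: 4.2019 8.0543 12.0299 15.9710

Derivation:
Step 0: x=[5.0000 7.0000 11.0000 17.0000] v=[0.0000 0.0000 0.0000 0.0000]
Step 1: x=[4.9063 7.1250 11.1250 16.8750] v=[-0.3750 0.5000 0.5000 -0.5000]
Step 2: x=[4.7286 7.3613 11.3594 16.6406] v=[-0.7110 0.9453 0.9375 -0.9375]
Step 3: x=[4.4854 7.6830 11.6740 16.3262] v=[-0.9730 1.2867 1.2583 -1.2578]
Step 4: x=[4.2019 8.0543 12.0299 15.9710] v=[-1.1340 1.4851 1.4236 -1.4209]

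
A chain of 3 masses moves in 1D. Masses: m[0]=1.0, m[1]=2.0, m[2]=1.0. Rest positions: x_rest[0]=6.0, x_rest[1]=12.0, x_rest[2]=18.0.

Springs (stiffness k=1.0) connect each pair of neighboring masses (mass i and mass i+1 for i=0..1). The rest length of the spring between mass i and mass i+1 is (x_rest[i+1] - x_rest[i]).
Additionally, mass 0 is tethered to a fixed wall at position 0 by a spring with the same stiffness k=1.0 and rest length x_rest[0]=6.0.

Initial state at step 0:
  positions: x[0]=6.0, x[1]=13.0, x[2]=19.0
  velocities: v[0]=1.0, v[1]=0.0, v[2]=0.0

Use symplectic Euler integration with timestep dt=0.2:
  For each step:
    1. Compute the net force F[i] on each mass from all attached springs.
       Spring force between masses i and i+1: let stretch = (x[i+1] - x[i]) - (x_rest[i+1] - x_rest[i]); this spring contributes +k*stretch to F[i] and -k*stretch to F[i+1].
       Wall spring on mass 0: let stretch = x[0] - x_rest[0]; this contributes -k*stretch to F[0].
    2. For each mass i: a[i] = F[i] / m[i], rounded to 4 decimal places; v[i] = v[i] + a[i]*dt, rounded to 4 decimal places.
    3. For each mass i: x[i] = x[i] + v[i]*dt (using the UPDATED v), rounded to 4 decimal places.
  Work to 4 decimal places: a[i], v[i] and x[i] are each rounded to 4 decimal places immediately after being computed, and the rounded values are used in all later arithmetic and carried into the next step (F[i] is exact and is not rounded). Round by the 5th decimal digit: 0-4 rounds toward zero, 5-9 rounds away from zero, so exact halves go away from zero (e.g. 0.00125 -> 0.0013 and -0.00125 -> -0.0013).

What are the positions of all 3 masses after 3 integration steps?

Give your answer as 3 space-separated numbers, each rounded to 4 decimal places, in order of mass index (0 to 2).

Step 0: x=[6.0000 13.0000 19.0000] v=[1.0000 0.0000 0.0000]
Step 1: x=[6.2400 12.9800 19.0000] v=[1.2000 -0.1000 0.0000]
Step 2: x=[6.5000 12.9456 18.9992] v=[1.3000 -0.1720 -0.0040]
Step 3: x=[6.7578 12.9034 18.9963] v=[1.2891 -0.2112 -0.0147]

Answer: 6.7578 12.9034 18.9963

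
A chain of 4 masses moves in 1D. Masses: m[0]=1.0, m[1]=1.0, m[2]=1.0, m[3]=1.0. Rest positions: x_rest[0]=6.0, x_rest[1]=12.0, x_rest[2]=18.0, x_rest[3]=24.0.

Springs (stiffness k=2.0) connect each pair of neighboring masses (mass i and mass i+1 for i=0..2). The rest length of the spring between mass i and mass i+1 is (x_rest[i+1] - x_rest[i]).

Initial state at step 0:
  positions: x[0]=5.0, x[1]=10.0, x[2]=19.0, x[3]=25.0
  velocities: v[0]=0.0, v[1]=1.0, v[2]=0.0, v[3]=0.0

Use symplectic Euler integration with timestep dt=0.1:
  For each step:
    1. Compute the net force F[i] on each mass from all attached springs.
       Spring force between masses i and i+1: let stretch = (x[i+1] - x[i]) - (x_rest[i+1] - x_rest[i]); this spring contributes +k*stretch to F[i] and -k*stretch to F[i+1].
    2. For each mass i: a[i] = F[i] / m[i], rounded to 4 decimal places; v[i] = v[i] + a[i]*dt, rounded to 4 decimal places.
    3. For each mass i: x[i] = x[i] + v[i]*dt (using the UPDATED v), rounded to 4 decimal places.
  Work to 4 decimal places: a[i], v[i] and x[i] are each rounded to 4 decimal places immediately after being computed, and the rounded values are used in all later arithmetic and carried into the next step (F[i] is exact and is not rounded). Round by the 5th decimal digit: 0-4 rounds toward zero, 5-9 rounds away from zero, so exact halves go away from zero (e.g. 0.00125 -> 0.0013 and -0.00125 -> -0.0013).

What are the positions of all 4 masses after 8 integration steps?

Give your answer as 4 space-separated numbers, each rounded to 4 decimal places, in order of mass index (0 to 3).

Step 0: x=[5.0000 10.0000 19.0000 25.0000] v=[0.0000 1.0000 0.0000 0.0000]
Step 1: x=[4.9800 10.1800 18.9400 25.0000] v=[-0.2000 1.8000 -0.6000 0.0000]
Step 2: x=[4.9440 10.4312 18.8260 24.9988] v=[-0.3600 2.5120 -1.1400 -0.0120]
Step 3: x=[4.8977 10.7406 18.6676 24.9941] v=[-0.4626 3.0935 -1.5844 -0.0466]
Step 4: x=[4.8483 11.0916 18.4772 24.9829] v=[-0.4940 3.5103 -1.9045 -0.1119]
Step 5: x=[4.8038 11.4655 18.2692 24.9616] v=[-0.4453 3.7388 -2.0805 -0.2130]
Step 6: x=[4.7725 11.8422 18.0589 24.9265] v=[-0.3130 3.7672 -2.1028 -0.3515]
Step 7: x=[4.7626 12.2019 17.8616 24.8740] v=[-0.0991 3.5966 -1.9726 -0.5250]
Step 8: x=[4.7815 12.5260 17.6914 24.8013] v=[0.1888 3.2407 -1.7021 -0.7275]

Answer: 4.7815 12.5260 17.6914 24.8013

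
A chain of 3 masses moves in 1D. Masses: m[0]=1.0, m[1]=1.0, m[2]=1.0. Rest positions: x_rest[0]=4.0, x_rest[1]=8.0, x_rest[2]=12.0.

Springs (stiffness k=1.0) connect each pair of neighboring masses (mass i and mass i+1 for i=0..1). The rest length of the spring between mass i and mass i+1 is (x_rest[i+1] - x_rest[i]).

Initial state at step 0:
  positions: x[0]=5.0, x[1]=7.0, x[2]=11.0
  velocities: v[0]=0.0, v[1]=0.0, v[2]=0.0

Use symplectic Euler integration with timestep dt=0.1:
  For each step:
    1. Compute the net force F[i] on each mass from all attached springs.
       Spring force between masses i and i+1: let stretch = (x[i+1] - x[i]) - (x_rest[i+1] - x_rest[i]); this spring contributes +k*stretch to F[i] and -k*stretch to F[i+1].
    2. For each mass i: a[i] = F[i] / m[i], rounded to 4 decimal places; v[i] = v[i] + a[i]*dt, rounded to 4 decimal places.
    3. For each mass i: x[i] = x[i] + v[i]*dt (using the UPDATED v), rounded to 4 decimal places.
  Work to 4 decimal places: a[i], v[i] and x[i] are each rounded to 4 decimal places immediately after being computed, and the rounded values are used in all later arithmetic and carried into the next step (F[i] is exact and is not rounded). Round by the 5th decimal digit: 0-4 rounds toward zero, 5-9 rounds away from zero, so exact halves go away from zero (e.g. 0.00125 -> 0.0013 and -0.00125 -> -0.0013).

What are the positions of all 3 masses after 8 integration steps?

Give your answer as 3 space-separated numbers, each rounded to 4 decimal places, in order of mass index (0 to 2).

Step 0: x=[5.0000 7.0000 11.0000] v=[0.0000 0.0000 0.0000]
Step 1: x=[4.9800 7.0200 11.0000] v=[-0.2000 0.2000 0.0000]
Step 2: x=[4.9404 7.0594 11.0002] v=[-0.3960 0.3940 0.0020]
Step 3: x=[4.8820 7.1170 11.0010] v=[-0.5841 0.5762 0.0079]
Step 4: x=[4.8059 7.1911 11.0030] v=[-0.7606 0.7411 0.0195]
Step 5: x=[4.7137 7.2795 11.0068] v=[-0.9221 0.8838 0.0383]
Step 6: x=[4.6072 7.3795 11.0134] v=[-1.0655 1.0000 0.0656]
Step 7: x=[4.4884 7.4881 11.0236] v=[-1.1883 1.0862 0.1022]
Step 8: x=[4.3596 7.6021 11.0385] v=[-1.2883 1.1398 0.1487]

Answer: 4.3596 7.6021 11.0385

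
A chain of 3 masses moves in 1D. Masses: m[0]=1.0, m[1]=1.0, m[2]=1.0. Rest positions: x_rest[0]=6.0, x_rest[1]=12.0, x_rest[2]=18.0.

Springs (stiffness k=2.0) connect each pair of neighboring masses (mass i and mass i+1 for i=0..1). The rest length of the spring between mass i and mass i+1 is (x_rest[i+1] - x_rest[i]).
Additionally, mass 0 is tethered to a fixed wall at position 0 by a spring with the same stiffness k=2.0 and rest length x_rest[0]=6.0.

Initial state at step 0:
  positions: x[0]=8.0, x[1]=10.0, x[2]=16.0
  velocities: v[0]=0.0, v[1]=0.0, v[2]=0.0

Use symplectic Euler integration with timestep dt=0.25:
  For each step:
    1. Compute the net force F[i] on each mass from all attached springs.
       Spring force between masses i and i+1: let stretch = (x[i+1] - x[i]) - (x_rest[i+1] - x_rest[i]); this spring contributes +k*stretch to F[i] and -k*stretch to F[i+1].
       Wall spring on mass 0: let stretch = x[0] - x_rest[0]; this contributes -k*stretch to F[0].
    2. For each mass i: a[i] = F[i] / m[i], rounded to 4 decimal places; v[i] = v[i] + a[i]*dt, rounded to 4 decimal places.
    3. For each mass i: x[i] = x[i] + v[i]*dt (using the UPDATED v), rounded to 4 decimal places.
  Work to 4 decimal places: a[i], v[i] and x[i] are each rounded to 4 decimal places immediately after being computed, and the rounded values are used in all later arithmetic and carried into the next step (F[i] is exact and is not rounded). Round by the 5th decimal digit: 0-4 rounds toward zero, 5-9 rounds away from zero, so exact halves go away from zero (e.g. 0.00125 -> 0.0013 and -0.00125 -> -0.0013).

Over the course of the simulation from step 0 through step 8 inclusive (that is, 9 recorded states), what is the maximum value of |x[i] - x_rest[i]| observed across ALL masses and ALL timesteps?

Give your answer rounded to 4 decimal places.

Answer: 2.7214

Derivation:
Step 0: x=[8.0000 10.0000 16.0000] v=[0.0000 0.0000 0.0000]
Step 1: x=[7.2500 10.5000 16.0000] v=[-3.0000 2.0000 0.0000]
Step 2: x=[6.0000 11.2813 16.0625] v=[-5.0000 3.1250 0.2500]
Step 3: x=[4.6602 12.0001 16.2774] v=[-5.3594 2.8750 0.8594]
Step 4: x=[3.6553 12.3360 16.7076] v=[-4.0196 1.3437 1.7208]
Step 5: x=[3.2786 12.1333 17.3414] v=[-1.5069 -0.8109 2.5350]
Step 6: x=[3.5989 11.4748 18.0742] v=[1.2812 -2.6342 2.9310]
Step 7: x=[4.4538 10.6567 18.7320] v=[3.4197 -3.2725 2.6313]
Step 8: x=[5.5274 10.0726 19.1304] v=[4.2943 -2.3363 1.5937]
Max displacement = 2.7214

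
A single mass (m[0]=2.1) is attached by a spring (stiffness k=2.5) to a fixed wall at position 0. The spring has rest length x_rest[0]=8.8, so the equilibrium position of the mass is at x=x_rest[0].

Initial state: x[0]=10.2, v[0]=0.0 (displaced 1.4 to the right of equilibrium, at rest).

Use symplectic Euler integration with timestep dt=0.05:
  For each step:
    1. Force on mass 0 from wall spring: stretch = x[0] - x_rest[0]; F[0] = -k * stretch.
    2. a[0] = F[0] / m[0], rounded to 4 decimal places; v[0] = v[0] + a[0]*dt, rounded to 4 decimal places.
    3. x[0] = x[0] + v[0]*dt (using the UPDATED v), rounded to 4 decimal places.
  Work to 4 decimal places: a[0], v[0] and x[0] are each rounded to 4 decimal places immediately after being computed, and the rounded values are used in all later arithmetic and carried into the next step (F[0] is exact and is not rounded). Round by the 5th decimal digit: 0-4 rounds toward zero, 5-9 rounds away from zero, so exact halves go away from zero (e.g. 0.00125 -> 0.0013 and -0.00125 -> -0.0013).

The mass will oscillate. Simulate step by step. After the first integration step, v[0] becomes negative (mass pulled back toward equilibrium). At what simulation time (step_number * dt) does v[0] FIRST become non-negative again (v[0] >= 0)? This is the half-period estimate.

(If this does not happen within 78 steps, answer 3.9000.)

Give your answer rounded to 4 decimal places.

Step 0: x=[10.2000] v=[0.0000]
Step 1: x=[10.1958] v=[-0.0833]
Step 2: x=[10.1875] v=[-0.1664]
Step 3: x=[10.1751] v=[-0.2490]
Step 4: x=[10.1586] v=[-0.3309]
Step 5: x=[10.1380] v=[-0.4118]
Step 6: x=[10.1134] v=[-0.4914]
Step 7: x=[10.0849] v=[-0.5696]
Step 8: x=[10.0526] v=[-0.6461]
Step 9: x=[10.0166] v=[-0.7207]
Step 10: x=[9.9769] v=[-0.7931]
Step 11: x=[9.9337] v=[-0.8632]
Step 12: x=[9.8872] v=[-0.9307]
Step 13: x=[9.8374] v=[-0.9954]
Step 14: x=[9.7845] v=[-1.0572]
Step 15: x=[9.7287] v=[-1.1158]
Step 16: x=[9.6701] v=[-1.1711]
Step 17: x=[9.6090] v=[-1.2229]
Step 18: x=[9.5454] v=[-1.2711]
Step 19: x=[9.4796] v=[-1.3155]
Step 20: x=[9.4118] v=[-1.3560]
Step 21: x=[9.3422] v=[-1.3924]
Step 22: x=[9.2710] v=[-1.4247]
Step 23: x=[9.1984] v=[-1.4527]
Step 24: x=[9.1246] v=[-1.4764]
Step 25: x=[9.0498] v=[-1.4957]
Step 26: x=[8.9743] v=[-1.5106]
Step 27: x=[8.8983] v=[-1.5210]
Step 28: x=[8.8220] v=[-1.5269]
Step 29: x=[8.7456] v=[-1.5282]
Step 30: x=[8.6694] v=[-1.5250]
Step 31: x=[8.5935] v=[-1.5172]
Step 32: x=[8.5183] v=[-1.5049]
Step 33: x=[8.4439] v=[-1.4881]
Step 34: x=[8.3706] v=[-1.4669]
Step 35: x=[8.2985] v=[-1.4413]
Step 36: x=[8.2279] v=[-1.4115]
Step 37: x=[8.1590] v=[-1.3774]
Step 38: x=[8.0920] v=[-1.3392]
Step 39: x=[8.0271] v=[-1.2971]
Step 40: x=[7.9645] v=[-1.2511]
Step 41: x=[7.9044] v=[-1.2014]
Step 42: x=[7.8470] v=[-1.1481]
Step 43: x=[7.7924] v=[-1.0914]
Step 44: x=[7.7408] v=[-1.0314]
Step 45: x=[7.6924] v=[-0.9684]
Step 46: x=[7.6473] v=[-0.9025]
Step 47: x=[7.6056] v=[-0.8339]
Step 48: x=[7.5675] v=[-0.7628]
Step 49: x=[7.5330] v=[-0.6894]
Step 50: x=[7.5023] v=[-0.6140]
Step 51: x=[7.4755] v=[-0.5368]
Step 52: x=[7.4526] v=[-0.4580]
Step 53: x=[7.4337] v=[-0.3778]
Step 54: x=[7.4189] v=[-0.2965]
Step 55: x=[7.4082] v=[-0.2143]
Step 56: x=[7.4016] v=[-0.1315]
Step 57: x=[7.3992] v=[-0.0483]
Step 58: x=[7.4010] v=[0.0351]
First v>=0 after going negative at step 58, time=2.9000

Answer: 2.9000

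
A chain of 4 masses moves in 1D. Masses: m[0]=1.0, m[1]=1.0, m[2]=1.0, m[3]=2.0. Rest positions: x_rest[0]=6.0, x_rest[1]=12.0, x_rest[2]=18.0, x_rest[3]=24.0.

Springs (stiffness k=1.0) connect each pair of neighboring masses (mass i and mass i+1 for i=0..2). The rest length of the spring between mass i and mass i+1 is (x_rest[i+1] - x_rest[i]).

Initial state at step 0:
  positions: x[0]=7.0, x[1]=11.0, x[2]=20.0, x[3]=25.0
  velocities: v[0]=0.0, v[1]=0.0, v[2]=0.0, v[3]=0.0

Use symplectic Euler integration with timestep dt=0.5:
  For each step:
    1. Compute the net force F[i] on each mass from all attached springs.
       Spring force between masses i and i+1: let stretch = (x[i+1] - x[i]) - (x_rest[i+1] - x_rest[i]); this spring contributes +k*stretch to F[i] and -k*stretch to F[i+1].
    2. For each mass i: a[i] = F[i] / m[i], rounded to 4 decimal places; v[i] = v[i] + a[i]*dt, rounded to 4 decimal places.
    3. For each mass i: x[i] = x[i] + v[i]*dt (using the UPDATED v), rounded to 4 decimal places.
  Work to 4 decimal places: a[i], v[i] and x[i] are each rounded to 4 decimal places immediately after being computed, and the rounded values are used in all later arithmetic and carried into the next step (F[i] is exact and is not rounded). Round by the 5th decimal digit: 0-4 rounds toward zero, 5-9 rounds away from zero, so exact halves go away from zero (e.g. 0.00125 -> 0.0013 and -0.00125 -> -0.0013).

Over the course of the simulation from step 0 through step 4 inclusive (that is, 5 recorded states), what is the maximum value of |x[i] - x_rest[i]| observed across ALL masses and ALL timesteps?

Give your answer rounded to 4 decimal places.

Answer: 2.3204

Derivation:
Step 0: x=[7.0000 11.0000 20.0000 25.0000] v=[0.0000 0.0000 0.0000 0.0000]
Step 1: x=[6.5000 12.2500 19.0000 25.1250] v=[-1.0000 2.5000 -2.0000 0.2500]
Step 2: x=[5.9375 13.7500 17.8438 25.2344] v=[-1.1250 3.0000 -2.3125 0.2188]
Step 3: x=[5.8281 14.3204 17.5118 25.1700] v=[-0.2188 1.1407 -0.6641 -0.1289]
Step 4: x=[6.3418 13.5655 18.2965 24.8983] v=[1.0274 -1.5098 1.5693 -0.5435]
Max displacement = 2.3204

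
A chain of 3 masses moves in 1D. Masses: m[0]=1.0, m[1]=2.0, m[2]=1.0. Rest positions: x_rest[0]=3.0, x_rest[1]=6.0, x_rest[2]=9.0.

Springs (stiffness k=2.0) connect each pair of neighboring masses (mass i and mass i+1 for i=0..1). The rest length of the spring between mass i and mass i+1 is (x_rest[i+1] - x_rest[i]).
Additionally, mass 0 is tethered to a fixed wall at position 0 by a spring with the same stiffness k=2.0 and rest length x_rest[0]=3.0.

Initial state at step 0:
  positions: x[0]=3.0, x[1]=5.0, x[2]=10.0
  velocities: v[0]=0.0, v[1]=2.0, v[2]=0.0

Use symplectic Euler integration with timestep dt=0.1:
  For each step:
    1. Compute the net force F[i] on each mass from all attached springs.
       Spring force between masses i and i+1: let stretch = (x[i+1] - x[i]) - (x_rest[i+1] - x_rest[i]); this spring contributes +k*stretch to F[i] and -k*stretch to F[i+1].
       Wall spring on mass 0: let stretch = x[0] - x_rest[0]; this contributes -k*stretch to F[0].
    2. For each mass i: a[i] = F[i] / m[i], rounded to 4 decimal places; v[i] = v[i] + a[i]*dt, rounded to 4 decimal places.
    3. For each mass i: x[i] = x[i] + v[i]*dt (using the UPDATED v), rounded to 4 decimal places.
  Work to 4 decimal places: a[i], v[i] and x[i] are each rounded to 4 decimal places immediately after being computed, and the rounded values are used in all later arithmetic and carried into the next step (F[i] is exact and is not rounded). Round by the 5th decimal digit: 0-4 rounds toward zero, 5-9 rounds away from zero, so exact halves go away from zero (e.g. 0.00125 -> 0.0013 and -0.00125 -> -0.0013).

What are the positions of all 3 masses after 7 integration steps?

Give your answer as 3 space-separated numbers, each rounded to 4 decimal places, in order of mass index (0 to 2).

Step 0: x=[3.0000 5.0000 10.0000] v=[0.0000 2.0000 0.0000]
Step 1: x=[2.9800 5.2300 9.9600] v=[-0.2000 2.3000 -0.4000]
Step 2: x=[2.9454 5.4848 9.8854] v=[-0.3460 2.5480 -0.7460]
Step 3: x=[2.9027 5.7582 9.7828] v=[-0.4272 2.7341 -1.0261]
Step 4: x=[2.8590 6.0433 9.6597] v=[-0.4366 2.8510 -1.2310]
Step 5: x=[2.8219 6.3327 9.5243] v=[-0.3715 2.8942 -1.3543]
Step 6: x=[2.7985 6.6189 9.3850] v=[-0.2337 2.8623 -1.3926]
Step 7: x=[2.7956 6.8946 9.2504] v=[-0.0293 2.7569 -1.3458]

Answer: 2.7956 6.8946 9.2504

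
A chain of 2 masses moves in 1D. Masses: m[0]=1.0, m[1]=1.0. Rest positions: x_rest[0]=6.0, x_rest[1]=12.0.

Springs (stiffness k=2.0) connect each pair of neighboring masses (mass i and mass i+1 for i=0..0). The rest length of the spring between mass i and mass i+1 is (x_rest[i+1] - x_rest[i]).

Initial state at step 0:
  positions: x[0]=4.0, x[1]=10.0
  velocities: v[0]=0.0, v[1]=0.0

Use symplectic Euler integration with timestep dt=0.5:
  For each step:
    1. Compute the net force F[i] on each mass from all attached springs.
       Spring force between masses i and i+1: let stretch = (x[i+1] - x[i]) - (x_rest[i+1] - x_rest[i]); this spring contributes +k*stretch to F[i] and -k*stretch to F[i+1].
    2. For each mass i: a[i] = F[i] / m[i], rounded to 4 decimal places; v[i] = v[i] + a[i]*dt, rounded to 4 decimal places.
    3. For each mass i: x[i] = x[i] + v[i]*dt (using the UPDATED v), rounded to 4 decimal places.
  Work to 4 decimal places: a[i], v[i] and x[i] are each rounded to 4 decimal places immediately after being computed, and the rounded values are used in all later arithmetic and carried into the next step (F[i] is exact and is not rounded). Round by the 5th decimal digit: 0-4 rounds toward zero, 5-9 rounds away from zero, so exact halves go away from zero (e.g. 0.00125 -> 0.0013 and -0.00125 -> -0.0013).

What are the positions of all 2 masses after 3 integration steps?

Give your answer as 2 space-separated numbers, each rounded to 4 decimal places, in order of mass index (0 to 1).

Step 0: x=[4.0000 10.0000] v=[0.0000 0.0000]
Step 1: x=[4.0000 10.0000] v=[0.0000 0.0000]
Step 2: x=[4.0000 10.0000] v=[0.0000 0.0000]
Step 3: x=[4.0000 10.0000] v=[0.0000 0.0000]

Answer: 4.0000 10.0000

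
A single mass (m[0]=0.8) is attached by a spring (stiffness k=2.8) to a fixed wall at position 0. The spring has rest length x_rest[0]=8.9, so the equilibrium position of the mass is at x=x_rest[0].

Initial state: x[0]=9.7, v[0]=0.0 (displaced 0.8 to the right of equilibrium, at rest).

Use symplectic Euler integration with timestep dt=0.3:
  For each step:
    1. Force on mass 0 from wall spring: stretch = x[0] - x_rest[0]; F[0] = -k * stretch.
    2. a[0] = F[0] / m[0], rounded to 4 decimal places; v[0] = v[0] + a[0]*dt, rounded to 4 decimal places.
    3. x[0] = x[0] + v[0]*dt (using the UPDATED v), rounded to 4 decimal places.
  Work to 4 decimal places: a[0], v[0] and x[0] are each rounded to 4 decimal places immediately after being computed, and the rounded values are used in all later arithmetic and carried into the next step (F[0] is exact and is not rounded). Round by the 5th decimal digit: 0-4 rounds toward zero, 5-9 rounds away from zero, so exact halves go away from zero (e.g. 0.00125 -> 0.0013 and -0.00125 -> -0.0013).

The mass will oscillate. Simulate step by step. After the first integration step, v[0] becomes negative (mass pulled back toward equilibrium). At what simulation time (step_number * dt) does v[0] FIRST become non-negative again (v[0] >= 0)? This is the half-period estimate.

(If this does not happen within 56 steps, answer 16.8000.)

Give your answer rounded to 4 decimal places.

Answer: 1.8000

Derivation:
Step 0: x=[9.7000] v=[0.0000]
Step 1: x=[9.4480] v=[-0.8400]
Step 2: x=[9.0234] v=[-1.4154]
Step 3: x=[8.5599] v=[-1.5450]
Step 4: x=[8.2035] v=[-1.1879]
Step 5: x=[8.0665] v=[-0.4566]
Step 6: x=[8.1921] v=[0.4186]
First v>=0 after going negative at step 6, time=1.8000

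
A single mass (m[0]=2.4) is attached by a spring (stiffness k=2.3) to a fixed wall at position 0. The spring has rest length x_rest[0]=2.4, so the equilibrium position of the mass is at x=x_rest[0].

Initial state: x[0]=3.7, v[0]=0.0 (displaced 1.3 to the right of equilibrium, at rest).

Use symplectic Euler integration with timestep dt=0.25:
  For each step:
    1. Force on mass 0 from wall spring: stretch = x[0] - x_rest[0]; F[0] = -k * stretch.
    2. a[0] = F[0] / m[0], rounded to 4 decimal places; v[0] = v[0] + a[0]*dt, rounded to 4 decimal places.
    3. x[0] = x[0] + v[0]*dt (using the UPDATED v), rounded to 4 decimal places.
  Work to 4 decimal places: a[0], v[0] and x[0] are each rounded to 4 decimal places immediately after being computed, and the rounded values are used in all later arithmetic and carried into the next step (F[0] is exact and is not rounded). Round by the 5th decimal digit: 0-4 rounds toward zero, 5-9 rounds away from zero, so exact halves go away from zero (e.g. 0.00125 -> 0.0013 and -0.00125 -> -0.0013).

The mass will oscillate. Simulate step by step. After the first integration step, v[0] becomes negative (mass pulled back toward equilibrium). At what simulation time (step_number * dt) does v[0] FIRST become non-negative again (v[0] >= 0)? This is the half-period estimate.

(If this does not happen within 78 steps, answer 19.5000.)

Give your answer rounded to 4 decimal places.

Step 0: x=[3.7000] v=[0.0000]
Step 1: x=[3.6221] v=[-0.3115]
Step 2: x=[3.4710] v=[-0.6043]
Step 3: x=[3.2558] v=[-0.8609]
Step 4: x=[2.9893] v=[-1.0659]
Step 5: x=[2.6875] v=[-1.2071]
Step 6: x=[2.3685] v=[-1.2760]
Step 7: x=[2.0514] v=[-1.2685]
Step 8: x=[1.7552] v=[-1.1850]
Step 9: x=[1.4976] v=[-1.0305]
Step 10: x=[1.2940] v=[-0.8143]
Step 11: x=[1.1567] v=[-0.5493]
Step 12: x=[1.0939] v=[-0.2514]
Step 13: x=[1.1093] v=[0.0615]
First v>=0 after going negative at step 13, time=3.2500

Answer: 3.2500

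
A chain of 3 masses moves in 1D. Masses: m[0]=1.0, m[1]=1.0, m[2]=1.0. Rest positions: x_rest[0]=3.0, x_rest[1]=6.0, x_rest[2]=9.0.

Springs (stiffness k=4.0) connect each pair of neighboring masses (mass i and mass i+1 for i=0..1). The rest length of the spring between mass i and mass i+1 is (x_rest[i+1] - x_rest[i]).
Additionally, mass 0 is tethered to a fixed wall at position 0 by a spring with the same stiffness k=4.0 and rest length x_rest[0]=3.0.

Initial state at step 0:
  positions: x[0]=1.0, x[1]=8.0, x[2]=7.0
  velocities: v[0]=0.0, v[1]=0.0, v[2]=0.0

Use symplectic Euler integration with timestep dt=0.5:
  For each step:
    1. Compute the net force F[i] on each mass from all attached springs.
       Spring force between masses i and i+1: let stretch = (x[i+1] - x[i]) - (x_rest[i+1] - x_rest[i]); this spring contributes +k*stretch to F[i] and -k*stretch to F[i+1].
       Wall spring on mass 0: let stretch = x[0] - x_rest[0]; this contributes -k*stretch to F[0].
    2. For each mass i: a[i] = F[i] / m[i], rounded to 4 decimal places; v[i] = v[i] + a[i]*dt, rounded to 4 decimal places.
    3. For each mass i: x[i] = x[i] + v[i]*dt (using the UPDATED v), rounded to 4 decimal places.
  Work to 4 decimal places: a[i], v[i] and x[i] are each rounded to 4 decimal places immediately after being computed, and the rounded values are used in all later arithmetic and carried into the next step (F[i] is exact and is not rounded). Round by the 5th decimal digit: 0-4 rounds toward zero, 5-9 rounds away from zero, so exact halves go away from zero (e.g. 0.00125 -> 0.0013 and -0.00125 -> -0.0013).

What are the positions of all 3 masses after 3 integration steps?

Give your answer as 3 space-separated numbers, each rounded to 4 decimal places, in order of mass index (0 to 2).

Answer: 3.0000 6.0000 9.0000

Derivation:
Step 0: x=[1.0000 8.0000 7.0000] v=[0.0000 0.0000 0.0000]
Step 1: x=[7.0000 0.0000 11.0000] v=[12.0000 -16.0000 8.0000]
Step 2: x=[-1.0000 10.0000 7.0000] v=[-16.0000 20.0000 -8.0000]
Step 3: x=[3.0000 6.0000 9.0000] v=[8.0000 -8.0000 4.0000]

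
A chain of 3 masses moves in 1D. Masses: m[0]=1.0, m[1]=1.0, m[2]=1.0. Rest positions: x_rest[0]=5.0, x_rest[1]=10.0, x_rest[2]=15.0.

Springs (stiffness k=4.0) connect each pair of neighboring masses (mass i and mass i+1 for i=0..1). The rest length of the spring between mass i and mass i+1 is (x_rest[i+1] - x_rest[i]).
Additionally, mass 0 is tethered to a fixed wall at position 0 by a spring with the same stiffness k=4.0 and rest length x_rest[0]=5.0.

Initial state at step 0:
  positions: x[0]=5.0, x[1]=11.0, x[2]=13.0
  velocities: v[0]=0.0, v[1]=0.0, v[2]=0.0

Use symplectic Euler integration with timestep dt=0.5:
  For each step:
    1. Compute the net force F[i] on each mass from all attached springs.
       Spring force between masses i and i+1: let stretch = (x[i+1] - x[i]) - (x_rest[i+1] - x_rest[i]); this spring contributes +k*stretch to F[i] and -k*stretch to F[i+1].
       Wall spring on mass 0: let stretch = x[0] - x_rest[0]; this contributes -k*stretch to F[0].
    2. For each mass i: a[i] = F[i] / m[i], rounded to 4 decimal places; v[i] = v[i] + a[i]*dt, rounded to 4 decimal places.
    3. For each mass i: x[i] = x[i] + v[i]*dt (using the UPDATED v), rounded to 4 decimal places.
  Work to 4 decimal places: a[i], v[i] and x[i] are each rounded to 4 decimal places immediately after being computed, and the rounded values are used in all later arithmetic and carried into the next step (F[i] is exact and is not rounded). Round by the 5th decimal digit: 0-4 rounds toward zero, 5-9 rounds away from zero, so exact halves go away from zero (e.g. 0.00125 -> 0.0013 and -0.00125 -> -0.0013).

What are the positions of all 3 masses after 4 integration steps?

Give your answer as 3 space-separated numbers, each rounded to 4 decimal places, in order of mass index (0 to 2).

Step 0: x=[5.0000 11.0000 13.0000] v=[0.0000 0.0000 0.0000]
Step 1: x=[6.0000 7.0000 16.0000] v=[2.0000 -8.0000 6.0000]
Step 2: x=[2.0000 11.0000 15.0000] v=[-8.0000 8.0000 -2.0000]
Step 3: x=[5.0000 10.0000 15.0000] v=[6.0000 -2.0000 0.0000]
Step 4: x=[8.0000 9.0000 15.0000] v=[6.0000 -2.0000 0.0000]

Answer: 8.0000 9.0000 15.0000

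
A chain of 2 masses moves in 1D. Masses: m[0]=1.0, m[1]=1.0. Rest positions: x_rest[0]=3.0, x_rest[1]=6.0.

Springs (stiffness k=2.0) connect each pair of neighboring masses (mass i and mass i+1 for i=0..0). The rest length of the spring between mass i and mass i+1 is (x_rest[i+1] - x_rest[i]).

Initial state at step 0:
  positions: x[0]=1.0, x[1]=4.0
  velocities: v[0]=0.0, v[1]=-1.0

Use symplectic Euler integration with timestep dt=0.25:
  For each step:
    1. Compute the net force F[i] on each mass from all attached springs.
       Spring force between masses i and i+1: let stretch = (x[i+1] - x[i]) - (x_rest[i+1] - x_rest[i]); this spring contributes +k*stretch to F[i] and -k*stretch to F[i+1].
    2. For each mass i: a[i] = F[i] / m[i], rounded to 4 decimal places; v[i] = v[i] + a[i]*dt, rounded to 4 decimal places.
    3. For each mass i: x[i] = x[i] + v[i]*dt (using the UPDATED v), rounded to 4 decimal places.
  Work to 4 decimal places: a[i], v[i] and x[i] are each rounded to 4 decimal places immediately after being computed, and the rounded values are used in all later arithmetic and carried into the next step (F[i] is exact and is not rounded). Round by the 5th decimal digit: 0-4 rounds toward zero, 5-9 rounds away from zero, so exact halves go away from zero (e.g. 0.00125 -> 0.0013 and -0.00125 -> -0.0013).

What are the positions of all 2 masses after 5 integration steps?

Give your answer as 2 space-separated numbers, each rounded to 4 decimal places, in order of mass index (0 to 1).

Step 0: x=[1.0000 4.0000] v=[0.0000 -1.0000]
Step 1: x=[1.0000 3.7500] v=[0.0000 -1.0000]
Step 2: x=[0.9688 3.5313] v=[-0.1250 -0.8750]
Step 3: x=[0.8829 3.3672] v=[-0.3438 -0.6563]
Step 4: x=[0.7325 3.2676] v=[-0.6017 -0.3985]
Step 5: x=[0.5240 3.2261] v=[-0.8342 -0.1661]

Answer: 0.5240 3.2261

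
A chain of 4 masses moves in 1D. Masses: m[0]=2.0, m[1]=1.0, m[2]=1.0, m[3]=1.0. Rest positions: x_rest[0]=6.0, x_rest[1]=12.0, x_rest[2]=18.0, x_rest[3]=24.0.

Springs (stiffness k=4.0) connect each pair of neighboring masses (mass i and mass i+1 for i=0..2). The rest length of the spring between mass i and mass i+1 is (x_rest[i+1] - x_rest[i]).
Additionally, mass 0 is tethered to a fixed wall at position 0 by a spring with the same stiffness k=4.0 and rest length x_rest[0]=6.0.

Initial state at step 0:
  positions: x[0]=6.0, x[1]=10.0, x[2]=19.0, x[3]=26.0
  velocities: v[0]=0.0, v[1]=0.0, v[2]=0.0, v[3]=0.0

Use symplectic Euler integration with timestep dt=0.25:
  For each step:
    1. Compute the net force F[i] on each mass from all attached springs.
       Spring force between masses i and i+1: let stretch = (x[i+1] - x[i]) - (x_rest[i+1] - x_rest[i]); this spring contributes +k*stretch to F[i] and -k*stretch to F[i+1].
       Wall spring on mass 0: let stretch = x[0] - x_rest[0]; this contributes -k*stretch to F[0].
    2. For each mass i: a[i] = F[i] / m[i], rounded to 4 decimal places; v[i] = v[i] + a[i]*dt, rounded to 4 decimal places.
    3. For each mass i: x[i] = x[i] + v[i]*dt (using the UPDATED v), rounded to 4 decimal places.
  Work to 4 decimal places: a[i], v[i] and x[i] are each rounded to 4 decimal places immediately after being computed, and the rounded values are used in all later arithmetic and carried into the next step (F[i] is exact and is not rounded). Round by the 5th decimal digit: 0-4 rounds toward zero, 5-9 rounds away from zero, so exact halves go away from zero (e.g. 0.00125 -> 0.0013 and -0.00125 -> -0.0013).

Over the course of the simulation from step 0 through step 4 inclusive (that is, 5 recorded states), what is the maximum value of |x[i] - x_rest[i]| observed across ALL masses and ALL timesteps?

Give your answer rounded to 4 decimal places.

Step 0: x=[6.0000 10.0000 19.0000 26.0000] v=[0.0000 0.0000 0.0000 0.0000]
Step 1: x=[5.7500 11.2500 18.5000 25.7500] v=[-1.0000 5.0000 -2.0000 -1.0000]
Step 2: x=[5.4688 12.9375 18.0000 25.1875] v=[-1.1250 6.7500 -2.0000 -2.2500]
Step 3: x=[5.4375 14.0235 18.0313 24.3281] v=[-0.1251 4.3438 0.1250 -3.4375]
Step 4: x=[5.7998 13.9649 18.6348 23.3945] v=[1.4492 -0.2344 2.4140 -3.7343]
Max displacement = 2.0235

Answer: 2.0235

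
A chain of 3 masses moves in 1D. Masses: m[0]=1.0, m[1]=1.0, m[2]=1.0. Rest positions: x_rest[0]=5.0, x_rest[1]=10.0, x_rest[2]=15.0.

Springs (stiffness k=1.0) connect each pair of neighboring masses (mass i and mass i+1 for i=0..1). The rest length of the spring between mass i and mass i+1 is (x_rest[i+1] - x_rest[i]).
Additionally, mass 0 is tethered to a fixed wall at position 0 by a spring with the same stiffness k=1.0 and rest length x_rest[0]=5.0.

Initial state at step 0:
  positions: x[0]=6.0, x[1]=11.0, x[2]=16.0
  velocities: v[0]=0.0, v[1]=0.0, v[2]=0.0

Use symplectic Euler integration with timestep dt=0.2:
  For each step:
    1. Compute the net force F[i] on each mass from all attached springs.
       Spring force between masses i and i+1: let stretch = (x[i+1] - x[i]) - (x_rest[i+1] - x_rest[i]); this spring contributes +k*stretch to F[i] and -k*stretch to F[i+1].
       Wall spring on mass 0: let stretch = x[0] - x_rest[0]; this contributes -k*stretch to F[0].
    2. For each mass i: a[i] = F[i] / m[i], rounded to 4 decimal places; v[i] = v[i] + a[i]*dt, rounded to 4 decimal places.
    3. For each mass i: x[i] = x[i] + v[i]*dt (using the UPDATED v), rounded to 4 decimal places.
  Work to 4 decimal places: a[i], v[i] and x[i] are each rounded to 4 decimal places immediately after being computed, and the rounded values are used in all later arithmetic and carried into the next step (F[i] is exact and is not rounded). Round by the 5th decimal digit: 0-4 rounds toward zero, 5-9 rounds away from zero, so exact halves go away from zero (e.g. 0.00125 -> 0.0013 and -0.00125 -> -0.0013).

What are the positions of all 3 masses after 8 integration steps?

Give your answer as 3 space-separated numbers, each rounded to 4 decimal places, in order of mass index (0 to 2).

Step 0: x=[6.0000 11.0000 16.0000] v=[0.0000 0.0000 0.0000]
Step 1: x=[5.9600 11.0000 16.0000] v=[-0.2000 0.0000 0.0000]
Step 2: x=[5.8832 10.9984 16.0000] v=[-0.3840 -0.0080 0.0000]
Step 3: x=[5.7757 10.9923 15.9999] v=[-0.5376 -0.0307 -0.0003]
Step 4: x=[5.6458 10.9778 15.9995] v=[-0.6494 -0.0725 -0.0018]
Step 5: x=[5.5034 10.9509 15.9983] v=[-0.7122 -0.1346 -0.0061]
Step 6: x=[5.3587 10.9080 15.9952] v=[-0.7234 -0.2146 -0.0156]
Step 7: x=[5.2216 10.8466 15.9886] v=[-0.6853 -0.3070 -0.0330]
Step 8: x=[5.1007 10.7659 15.9763] v=[-0.6046 -0.4036 -0.0614]

Answer: 5.1007 10.7659 15.9763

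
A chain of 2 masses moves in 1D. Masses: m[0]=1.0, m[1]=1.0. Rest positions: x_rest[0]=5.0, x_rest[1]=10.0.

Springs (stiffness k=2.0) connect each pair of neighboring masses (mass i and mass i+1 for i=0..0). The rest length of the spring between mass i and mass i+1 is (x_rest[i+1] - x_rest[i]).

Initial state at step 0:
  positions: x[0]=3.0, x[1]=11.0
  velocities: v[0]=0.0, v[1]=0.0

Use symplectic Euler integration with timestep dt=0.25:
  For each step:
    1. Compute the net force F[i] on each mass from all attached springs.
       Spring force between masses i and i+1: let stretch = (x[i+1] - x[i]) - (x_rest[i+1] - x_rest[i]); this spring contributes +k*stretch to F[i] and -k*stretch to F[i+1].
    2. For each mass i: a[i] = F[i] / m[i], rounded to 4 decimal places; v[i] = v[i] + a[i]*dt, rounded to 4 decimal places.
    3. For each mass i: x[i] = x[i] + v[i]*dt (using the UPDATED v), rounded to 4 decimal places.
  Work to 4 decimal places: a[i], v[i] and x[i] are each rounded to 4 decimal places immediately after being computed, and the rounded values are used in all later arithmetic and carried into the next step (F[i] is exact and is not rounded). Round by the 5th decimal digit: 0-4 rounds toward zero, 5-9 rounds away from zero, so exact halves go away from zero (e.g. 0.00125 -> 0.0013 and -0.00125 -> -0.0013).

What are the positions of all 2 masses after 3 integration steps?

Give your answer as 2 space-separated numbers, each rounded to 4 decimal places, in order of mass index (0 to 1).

Answer: 4.8048 9.1954

Derivation:
Step 0: x=[3.0000 11.0000] v=[0.0000 0.0000]
Step 1: x=[3.3750 10.6250] v=[1.5000 -1.5000]
Step 2: x=[4.0313 9.9688] v=[2.6250 -2.6250]
Step 3: x=[4.8048 9.1954] v=[3.0938 -3.0938]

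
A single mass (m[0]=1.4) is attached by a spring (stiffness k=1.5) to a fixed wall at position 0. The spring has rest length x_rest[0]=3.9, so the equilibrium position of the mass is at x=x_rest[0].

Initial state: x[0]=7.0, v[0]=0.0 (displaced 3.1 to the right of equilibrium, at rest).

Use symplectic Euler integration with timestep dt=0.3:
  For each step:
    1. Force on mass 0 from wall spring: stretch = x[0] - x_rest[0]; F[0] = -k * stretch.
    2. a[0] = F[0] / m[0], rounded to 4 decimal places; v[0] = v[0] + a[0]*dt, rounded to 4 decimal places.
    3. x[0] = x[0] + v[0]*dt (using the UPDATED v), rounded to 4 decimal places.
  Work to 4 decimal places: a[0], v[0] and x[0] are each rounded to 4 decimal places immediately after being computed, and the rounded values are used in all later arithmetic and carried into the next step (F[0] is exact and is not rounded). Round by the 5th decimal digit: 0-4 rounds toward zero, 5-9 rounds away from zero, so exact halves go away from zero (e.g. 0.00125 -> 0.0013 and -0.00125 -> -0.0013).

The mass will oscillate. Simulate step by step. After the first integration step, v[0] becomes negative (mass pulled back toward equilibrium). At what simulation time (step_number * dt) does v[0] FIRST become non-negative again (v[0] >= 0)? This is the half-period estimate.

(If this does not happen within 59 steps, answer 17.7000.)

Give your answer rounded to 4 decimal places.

Answer: 3.3000

Derivation:
Step 0: x=[7.0000] v=[0.0000]
Step 1: x=[6.7011] v=[-0.9964]
Step 2: x=[6.1321] v=[-1.8968]
Step 3: x=[5.3478] v=[-2.6143]
Step 4: x=[4.4239] v=[-3.0797]
Step 5: x=[3.4495] v=[-3.2481]
Step 6: x=[2.5185] v=[-3.1033]
Step 7: x=[1.7207] v=[-2.6592]
Step 8: x=[1.1331] v=[-1.9587]
Step 9: x=[0.8123] v=[-1.0694]
Step 10: x=[0.7892] v=[-0.0769]
Step 11: x=[1.0661] v=[0.9230]
First v>=0 after going negative at step 11, time=3.3000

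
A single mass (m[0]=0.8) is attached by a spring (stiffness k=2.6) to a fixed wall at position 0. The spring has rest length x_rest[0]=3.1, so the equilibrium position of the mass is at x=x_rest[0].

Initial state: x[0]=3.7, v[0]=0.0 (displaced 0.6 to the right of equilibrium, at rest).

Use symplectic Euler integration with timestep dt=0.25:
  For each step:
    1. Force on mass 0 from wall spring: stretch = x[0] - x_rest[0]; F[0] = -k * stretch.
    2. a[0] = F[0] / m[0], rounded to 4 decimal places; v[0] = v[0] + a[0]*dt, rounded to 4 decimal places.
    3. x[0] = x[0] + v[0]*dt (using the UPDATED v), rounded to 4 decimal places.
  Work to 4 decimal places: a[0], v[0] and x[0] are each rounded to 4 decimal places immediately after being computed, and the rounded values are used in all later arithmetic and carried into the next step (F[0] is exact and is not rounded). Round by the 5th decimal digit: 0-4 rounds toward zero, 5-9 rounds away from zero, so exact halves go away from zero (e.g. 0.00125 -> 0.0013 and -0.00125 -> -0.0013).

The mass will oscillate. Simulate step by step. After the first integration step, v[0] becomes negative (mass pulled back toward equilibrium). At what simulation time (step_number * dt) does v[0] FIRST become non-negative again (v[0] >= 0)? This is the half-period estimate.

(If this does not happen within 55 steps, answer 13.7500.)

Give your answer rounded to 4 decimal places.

Answer: 1.7500

Derivation:
Step 0: x=[3.7000] v=[0.0000]
Step 1: x=[3.5781] v=[-0.4875]
Step 2: x=[3.3591] v=[-0.8760]
Step 3: x=[3.0875] v=[-1.0865]
Step 4: x=[2.8184] v=[-1.0764]
Step 5: x=[2.6065] v=[-0.8476]
Step 6: x=[2.4949] v=[-0.4466]
Step 7: x=[2.5062] v=[0.0451]
First v>=0 after going negative at step 7, time=1.7500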